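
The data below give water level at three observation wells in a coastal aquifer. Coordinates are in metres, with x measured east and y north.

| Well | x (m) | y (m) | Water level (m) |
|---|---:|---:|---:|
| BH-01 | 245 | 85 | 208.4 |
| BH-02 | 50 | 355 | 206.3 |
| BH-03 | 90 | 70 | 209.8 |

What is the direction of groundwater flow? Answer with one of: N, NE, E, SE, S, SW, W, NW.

Differences from BH-01: to BH-02 (Δx, Δy, Δh) = (-195, 270, -2.1); to BH-03 = (-155, -15, +1.4).
Solve a·Δx + b·Δy = Δh: det = (-195)·(-15) − (-155)·270 = 44775.
∂h/∂x = [(-2.1)·(-15) − (+1.4)·270] / 44775 = -0.007739
∂h/∂y = [(-195)·(+1.4) − (-155)·(-2.1)] / 44775 = -0.01337
Flow = −∇h = (+0.007739 east, +0.01337 north), which points northeast.

NE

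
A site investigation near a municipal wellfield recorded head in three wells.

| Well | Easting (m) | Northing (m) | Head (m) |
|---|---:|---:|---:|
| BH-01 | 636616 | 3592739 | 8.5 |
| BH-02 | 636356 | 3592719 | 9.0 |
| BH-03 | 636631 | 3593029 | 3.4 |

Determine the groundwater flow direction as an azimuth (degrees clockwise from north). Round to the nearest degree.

Taking BH-01 as reference: BH-02−BH-01 = (-260, -20, +0.5); BH-03−BH-01 = (15, 290, -5.1).
Determinant of the coordinate differences = (-260)·290 − 15·(-20) = -75100.
∂h/∂x = [(+0.5)·290 − (-5.1)·(-20)] / -75100 = -0.0005726
∂h/∂y = [(-260)·(-5.1) − 15·(+0.5)] / -75100 = -0.01756
Flow direction (−∇h) has components (+0.0005726 E, +0.01756 N).
Azimuth = atan2(E, N) = atan2(+0.0005726, +0.01756) = 1.9° ≈ 002°.

002°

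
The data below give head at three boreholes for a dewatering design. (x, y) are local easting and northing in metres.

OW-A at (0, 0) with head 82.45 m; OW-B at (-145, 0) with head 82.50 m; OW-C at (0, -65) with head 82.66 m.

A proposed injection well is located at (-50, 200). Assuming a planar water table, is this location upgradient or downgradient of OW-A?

downgradient

∂h/∂x = (82.50 − 82.45) / (-145 − 0) = -0.0003448
∂h/∂y = (82.66 − 82.45) / (-65 − 0) = -0.003231
Head at (-50, 200) = 82.45 + (-0.0003448)·(-50) + (-0.003231)·(200) = 81.82 m.
That is lower than the 82.45 m at OW-A, so the point is downgradient.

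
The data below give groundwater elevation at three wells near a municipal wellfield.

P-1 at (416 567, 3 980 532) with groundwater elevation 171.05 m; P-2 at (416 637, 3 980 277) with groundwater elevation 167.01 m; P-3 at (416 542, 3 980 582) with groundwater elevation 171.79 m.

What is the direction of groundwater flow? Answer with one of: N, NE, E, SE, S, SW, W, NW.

S

With h = a·x + b·y + c and P-1 as origin, the differences give:
  70·a + (-255)·b = -4.04
  (-25)·a + 50·b = +0.74
Eliminate b (×50 and ×(-255), subtract): -2875·a = -13.300 → a = ∂h/∂x = +0.004626
Back-substitute: b = ∂h/∂y = +0.01711.
Flow = −∇h = (-0.004626 east, -0.01711 north), which points south.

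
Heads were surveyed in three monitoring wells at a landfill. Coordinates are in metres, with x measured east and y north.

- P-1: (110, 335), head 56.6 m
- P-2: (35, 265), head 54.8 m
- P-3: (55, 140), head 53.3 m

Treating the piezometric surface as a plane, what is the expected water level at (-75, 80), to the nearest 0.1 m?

Three-point gradient (reference P-1): Δ to P-2 = (-75, -70, -1.8), Δ to P-3 = (-55, -195, -3.3).
∂h/∂x = +0.01114, ∂h/∂y = +0.01378 (det = 10775).
h(-75, 80) = 56.6 + (+0.01114)·(-185) + (+0.01378)·(-255) = 56.6 -2.060 -3.514 = 51.025 m.

51.0 m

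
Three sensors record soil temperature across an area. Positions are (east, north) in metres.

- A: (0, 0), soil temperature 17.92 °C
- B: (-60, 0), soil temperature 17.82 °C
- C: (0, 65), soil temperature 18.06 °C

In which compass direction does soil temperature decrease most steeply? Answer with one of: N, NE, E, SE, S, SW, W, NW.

SW

∂T/∂x = (17.82 − 17.92) / (-60 − 0) = +0.001667
∂T/∂y = (18.06 − 17.92) / (65 − 0) = +0.002154
Steepest decrease is along −∇f = (-0.001667 E, -0.002154 N) → southwest.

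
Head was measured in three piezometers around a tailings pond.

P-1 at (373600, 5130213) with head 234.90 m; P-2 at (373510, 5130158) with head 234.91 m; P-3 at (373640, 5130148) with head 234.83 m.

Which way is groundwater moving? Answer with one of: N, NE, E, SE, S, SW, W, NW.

Taking P-1 as reference: P-2−P-1 = (-90, -55, +0.01); P-3−P-1 = (40, -65, -0.07).
Determinant of the coordinate differences = (-90)·(-65) − 40·(-55) = 8050.
∂h/∂x = [(+0.01)·(-65) − (-0.07)·(-55)] / 8050 = -0.0005590
∂h/∂y = [(-90)·(-0.07) − 40·(+0.01)] / 8050 = +0.0007329
Flow = −∇h = (+0.0005590 east, -0.0007329 north), which points southeast.

SE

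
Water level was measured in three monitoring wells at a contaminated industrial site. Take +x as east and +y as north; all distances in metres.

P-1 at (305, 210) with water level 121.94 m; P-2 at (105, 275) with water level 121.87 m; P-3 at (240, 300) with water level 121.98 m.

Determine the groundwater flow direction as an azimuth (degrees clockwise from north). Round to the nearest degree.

215°

Differences from P-1: to P-2 (Δx, Δy, Δh) = (-200, 65, -0.07); to P-3 = (-65, 90, +0.04).
Solve a·Δx + b·Δy = Δh: det = (-200)·90 − (-65)·65 = -13775.
∂h/∂x = [(-0.07)·90 − (+0.04)·65] / -13775 = +0.0006461
∂h/∂y = [(-200)·(+0.04) − (-65)·(-0.07)] / -13775 = +0.0009111
Flow direction (−∇h) has components (-0.0006461 E, -0.0009111 N).
Azimuth = atan2(E, N) = atan2(-0.0006461, -0.0009111) = 215.3° ≈ 215°.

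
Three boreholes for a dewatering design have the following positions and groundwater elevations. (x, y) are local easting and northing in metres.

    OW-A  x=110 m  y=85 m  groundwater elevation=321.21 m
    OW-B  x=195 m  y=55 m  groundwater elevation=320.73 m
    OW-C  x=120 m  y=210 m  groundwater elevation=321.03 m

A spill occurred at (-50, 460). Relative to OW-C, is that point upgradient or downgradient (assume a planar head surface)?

Taking OW-A as reference: OW-B−OW-A = (85, -30, -0.48); OW-C−OW-A = (10, 125, -0.18).
Determinant of the coordinate differences = 85·125 − 10·(-30) = 10925.
∂h/∂x = [(-0.48)·125 − (-0.18)·(-30)] / 10925 = -0.005986
∂h/∂y = [85·(-0.18) − 10·(-0.48)] / 10925 = -0.0009611
Head at (-50, 460) = 321.21 + (-0.005986)·(-160) + (-0.0009611)·(375) = 321.81 m.
That is higher than the 321.03 m at OW-C, so the point is upgradient.

upgradient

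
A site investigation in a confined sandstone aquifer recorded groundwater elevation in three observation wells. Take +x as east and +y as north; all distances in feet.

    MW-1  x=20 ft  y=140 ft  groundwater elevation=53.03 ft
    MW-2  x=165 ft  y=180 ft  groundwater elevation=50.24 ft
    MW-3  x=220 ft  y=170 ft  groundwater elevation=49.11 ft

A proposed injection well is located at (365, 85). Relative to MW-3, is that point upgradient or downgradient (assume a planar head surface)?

downgradient

With h = a·x + b·y + c and MW-1 as origin, the differences give:
  145·a + 40·b = -2.79
  200·a + 30·b = -3.92
Eliminate b (×30 and ×40, subtract): -3650·a = 73.100 → a = ∂h/∂x = -0.02003
Back-substitute: b = ∂h/∂y = +0.002849.
Head at (365, 85) = 53.03 + (-0.02003)·(345) + (+0.002849)·(-55) = 45.96 ft.
That is lower than the 49.11 ft at MW-3, so the point is downgradient.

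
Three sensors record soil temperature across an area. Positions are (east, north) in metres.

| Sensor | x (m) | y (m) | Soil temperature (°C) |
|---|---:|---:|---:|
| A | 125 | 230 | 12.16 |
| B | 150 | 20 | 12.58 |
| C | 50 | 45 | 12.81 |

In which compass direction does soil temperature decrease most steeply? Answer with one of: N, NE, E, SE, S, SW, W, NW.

NE

Three-point gradient (reference A): Δ to B = (25, -210, +0.42), Δ to C = (-75, -185, +0.65).
∂T/∂x = -0.002886, ∂T/∂y = -0.002344 (det = -20375).
Steepest decrease is along −∇f = (+0.002886 E, +0.002344 N) → northeast.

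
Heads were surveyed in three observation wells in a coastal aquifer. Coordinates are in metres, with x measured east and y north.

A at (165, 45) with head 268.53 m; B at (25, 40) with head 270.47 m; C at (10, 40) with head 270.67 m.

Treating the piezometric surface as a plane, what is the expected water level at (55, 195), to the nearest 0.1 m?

Three-point gradient (reference A): Δ to B = (-140, -5, +1.94), Δ to C = (-155, -5, +2.14).
∂h/∂x = -0.01333, ∂h/∂y = -0.01467 (det = -75).
h(55, 195) = 268.53 + (-0.01333)·(-110) + (-0.01467)·(150) = 268.53 +1.467 -2.200 = 267.797 m.

267.8 m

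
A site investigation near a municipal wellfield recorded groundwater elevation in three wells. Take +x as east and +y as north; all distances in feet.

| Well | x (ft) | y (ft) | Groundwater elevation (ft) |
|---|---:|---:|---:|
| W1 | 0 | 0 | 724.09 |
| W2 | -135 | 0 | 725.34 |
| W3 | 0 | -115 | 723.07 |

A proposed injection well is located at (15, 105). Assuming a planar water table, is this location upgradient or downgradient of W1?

upgradient

∂h/∂x = (725.34 − 724.09) / (-135 − 0) = -0.009259
∂h/∂y = (723.07 − 724.09) / (-115 − 0) = +0.008870
Head at (15, 105) = 724.09 + (-0.009259)·(15) + (+0.008870)·(105) = 724.88 ft.
That is higher than the 724.09 ft at W1, so the point is upgradient.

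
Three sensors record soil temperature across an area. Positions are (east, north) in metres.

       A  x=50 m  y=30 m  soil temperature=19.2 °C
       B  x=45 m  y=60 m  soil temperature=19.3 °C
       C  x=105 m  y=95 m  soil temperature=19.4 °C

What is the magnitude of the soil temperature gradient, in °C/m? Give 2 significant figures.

0.0033 °C/m

Taking A as reference: B−A = (-5, 30, +0.1); C−A = (55, 65, +0.2).
Determinant of the coordinate differences = (-5)·65 − 55·30 = -1975.
∂T/∂x = [(+0.1)·65 − (+0.2)·30] / -1975 = -0.0002532
∂T/∂y = [(-5)·(+0.2) − 55·(+0.1)] / -1975 = +0.003291
|∇f| = √(-0.0002532² + 0.003291²) = 0.003301 °C/m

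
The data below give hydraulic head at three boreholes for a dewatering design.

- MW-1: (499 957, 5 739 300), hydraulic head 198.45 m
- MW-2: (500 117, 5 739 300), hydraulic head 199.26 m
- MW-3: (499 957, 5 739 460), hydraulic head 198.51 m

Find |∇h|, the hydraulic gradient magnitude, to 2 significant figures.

0.0051

∂h/∂x = (199.26 − 198.45) / (500117 − 499957) = +0.005063
∂h/∂y = (198.51 − 198.45) / (5739460 − 5739300) = +0.0003750
|∇h| = √(0.005063² + 0.0003750²) = 0.005077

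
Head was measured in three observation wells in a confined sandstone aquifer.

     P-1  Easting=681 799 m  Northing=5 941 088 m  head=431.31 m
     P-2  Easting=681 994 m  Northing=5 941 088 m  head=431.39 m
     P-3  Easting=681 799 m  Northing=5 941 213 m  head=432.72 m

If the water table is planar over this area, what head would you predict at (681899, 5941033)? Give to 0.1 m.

430.7 m

∂h/∂x = (431.39 − 431.31) / (681994 − 681799) = +0.0004103
∂h/∂y = (432.72 − 431.31) / (5941213 − 5941088) = +0.01128
h(681899, 5941033) = 431.31 + (+0.0004103)·(100) + (+0.01128)·(-55) = 431.31 +0.041 -0.620 = 430.731 m.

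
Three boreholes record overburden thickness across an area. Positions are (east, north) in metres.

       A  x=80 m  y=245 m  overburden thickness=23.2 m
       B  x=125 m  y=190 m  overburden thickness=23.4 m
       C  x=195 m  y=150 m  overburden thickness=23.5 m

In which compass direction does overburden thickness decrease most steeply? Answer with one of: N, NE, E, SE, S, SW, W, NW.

Differences from A: to B (Δx, Δy, Δh) = (45, -55, +0.2); to C = (115, -95, +0.3).
Solve a·Δx + b·Δy = Δd: det = 45·(-95) − 115·(-55) = 2050.
∂d/∂x = [(+0.2)·(-95) − (+0.3)·(-55)] / 2050 = -0.001220
∂d/∂y = [45·(+0.3) − 115·(+0.2)] / 2050 = -0.004634
Steepest decrease is along −∇f = (+0.001220 E, +0.004634 N) → north.

N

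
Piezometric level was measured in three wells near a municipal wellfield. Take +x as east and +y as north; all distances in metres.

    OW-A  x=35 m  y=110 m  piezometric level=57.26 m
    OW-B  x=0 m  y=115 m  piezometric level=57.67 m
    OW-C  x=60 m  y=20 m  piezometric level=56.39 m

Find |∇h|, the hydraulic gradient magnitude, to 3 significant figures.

Taking OW-A as reference: OW-B−OW-A = (-35, 5, +0.41); OW-C−OW-A = (25, -90, -0.87).
Solve a·Δx + b·Δy = Δh: det = (-35)·(-90) − 25·5 = 3025.
∂h/∂x = [(+0.41)·(-90) − (-0.87)·5] / 3025 = -0.01076
∂h/∂y = [(-35)·(-0.87) − 25·(+0.41)] / 3025 = +0.006678
|∇h| = √(-0.01076² + 0.006678²) = 0.01266

0.0127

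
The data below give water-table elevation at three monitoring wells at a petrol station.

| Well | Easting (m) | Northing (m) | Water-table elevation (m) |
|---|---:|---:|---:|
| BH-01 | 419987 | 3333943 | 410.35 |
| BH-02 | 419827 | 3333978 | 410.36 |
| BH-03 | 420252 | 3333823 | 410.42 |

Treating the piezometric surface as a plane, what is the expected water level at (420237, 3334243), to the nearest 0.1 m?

With h = a·x + b·y + c and BH-01 as origin, the differences give:
  (-160)·a + 35·b = +0.01
  265·a + (-120)·b = +0.07
Eliminate b (×(-120) and ×35, subtract): 9925·a = -3.650 → a = ∂h/∂x = -0.0003678
Back-substitute: b = ∂h/∂y = -0.001395.
h(420237, 3334243) = 410.35 + (-0.0003678)·(250) + (-0.001395)·(300) = 410.35 -0.092 -0.419 = 409.839 m.

409.8 m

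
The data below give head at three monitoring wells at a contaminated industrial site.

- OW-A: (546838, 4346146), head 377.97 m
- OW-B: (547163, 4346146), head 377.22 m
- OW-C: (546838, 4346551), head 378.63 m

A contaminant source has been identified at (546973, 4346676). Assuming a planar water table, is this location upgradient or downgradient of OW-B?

∂h/∂x = (377.22 − 377.97) / (547163 − 546838) = -0.002308
∂h/∂y = (378.63 − 377.97) / (4346551 − 4346146) = +0.001630
Head at (546973, 4346676) = 377.97 + (-0.002308)·(135) + (+0.001630)·(530) = 378.52 m.
That is higher than the 377.22 m at OW-B, so the point is upgradient.

upgradient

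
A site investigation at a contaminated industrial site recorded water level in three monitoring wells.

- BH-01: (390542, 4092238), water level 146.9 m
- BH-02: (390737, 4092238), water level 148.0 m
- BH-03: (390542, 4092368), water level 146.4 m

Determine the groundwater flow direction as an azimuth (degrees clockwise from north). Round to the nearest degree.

304°

∂h/∂x = (148.0 − 146.9) / (390737 − 390542) = +0.005641
∂h/∂y = (146.4 − 146.9) / (4092368 − 4092238) = -0.003846
Flow direction (−∇h) has components (-0.005641 E, +0.003846 N).
Azimuth = atan2(E, N) = atan2(-0.005641, +0.003846) = 304.3° ≈ 304°.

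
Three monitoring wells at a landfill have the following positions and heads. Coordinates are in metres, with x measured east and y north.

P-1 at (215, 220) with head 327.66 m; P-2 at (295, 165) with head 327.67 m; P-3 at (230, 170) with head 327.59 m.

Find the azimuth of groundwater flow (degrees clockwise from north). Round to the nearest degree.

Three-point gradient (reference P-1): Δ to P-2 = (80, -55, +0.01), Δ to P-3 = (15, -50, -0.07).
∂h/∂x = +0.001370, ∂h/∂y = +0.001811 (det = -3175).
Flow direction (−∇h) has components (-0.001370 E, -0.001811 N).
Azimuth = atan2(E, N) = atan2(-0.001370, -0.001811) = 217.1° ≈ 217°.

217°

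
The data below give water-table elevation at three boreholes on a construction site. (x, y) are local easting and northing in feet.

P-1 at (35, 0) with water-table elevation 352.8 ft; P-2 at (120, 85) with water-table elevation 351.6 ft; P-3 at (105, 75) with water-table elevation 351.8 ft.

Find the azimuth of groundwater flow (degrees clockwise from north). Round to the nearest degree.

Taking P-1 as reference: P-2−P-1 = (85, 85, -1.2); P-3−P-1 = (70, 75, -1.0).
Determinant of the coordinate differences = 85·75 − 70·85 = 425.
∂h/∂x = [(-1.2)·75 − (-1.0)·85] / 425 = -0.01176
∂h/∂y = [85·(-1.0) − 70·(-1.2)] / 425 = -0.002353
Flow direction (−∇h) has components (+0.01176 E, +0.002353 N).
Azimuth = atan2(E, N) = atan2(+0.01176, +0.002353) = 78.7° ≈ 079°.

079°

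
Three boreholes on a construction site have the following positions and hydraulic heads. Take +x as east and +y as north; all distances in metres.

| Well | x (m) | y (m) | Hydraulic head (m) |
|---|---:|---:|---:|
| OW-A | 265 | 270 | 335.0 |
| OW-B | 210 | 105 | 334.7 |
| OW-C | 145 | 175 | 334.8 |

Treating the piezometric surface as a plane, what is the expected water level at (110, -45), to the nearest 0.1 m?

334.4 m

With h = a·x + b·y + c and OW-A as origin, the differences give:
  (-55)·a + (-165)·b = -0.3
  (-120)·a + (-95)·b = -0.2
Eliminate b (×(-95) and ×(-165), subtract): -14575·a = -4.50 → a = ∂h/∂x = +0.0003087
Back-substitute: b = ∂h/∂y = +0.001715.
h(110, -45) = 335.0 + (+0.0003087)·(-155) + (+0.001715)·(-315) = 335.0 -0.048 -0.540 = 334.412 m.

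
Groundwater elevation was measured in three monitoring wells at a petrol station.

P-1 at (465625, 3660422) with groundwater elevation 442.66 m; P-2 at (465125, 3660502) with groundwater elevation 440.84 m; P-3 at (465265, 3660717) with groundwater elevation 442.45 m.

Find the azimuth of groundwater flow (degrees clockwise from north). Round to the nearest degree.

223°

Differences from P-1: to P-2 (Δx, Δy, Δh) = (-500, 80, -1.82); to P-3 = (-360, 295, -0.21).
Determinant of the coordinate differences = (-500)·295 − (-360)·80 = -118700.
∂h/∂x = [(-1.82)·295 − (-0.21)·80] / -118700 = +0.004382
∂h/∂y = [(-500)·(-0.21) − (-360)·(-1.82)] / -118700 = +0.004635
Flow direction (−∇h) has components (-0.004382 E, -0.004635 N).
Azimuth = atan2(E, N) = atan2(-0.004382, -0.004635) = 223.4° ≈ 223°.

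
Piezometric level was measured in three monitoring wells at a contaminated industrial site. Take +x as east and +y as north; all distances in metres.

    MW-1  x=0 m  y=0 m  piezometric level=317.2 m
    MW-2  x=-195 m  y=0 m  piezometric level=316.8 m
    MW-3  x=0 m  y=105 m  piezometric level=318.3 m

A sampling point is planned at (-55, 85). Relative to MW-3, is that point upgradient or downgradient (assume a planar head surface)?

downgradient

∂h/∂x = (316.8 − 317.2) / (-195 − 0) = +0.002051
∂h/∂y = (318.3 − 317.2) / (105 − 0) = +0.01048
Head at (-55, 85) = 317.2 + (+0.002051)·(-55) + (+0.01048)·(85) = 317.98 m.
That is lower than the 318.3 m at MW-3, so the point is downgradient.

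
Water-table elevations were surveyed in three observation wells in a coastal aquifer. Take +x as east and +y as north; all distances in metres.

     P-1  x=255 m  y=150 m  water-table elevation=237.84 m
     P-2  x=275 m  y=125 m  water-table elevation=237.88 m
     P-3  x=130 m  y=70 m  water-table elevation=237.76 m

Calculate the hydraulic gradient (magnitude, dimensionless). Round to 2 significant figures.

With h = a·x + b·y + c and P-1 as origin, the differences give:
  20·a + (-25)·b = +0.04
  (-125)·a + (-80)·b = -0.08
Eliminate b (×(-80) and ×(-25), subtract): -4725·a = -5.200 → a = ∂h/∂x = +0.001101
Back-substitute: b = ∂h/∂y = -0.0007196.
|∇h| = √(0.001101² + -0.0007196²) = 0.001315

0.0013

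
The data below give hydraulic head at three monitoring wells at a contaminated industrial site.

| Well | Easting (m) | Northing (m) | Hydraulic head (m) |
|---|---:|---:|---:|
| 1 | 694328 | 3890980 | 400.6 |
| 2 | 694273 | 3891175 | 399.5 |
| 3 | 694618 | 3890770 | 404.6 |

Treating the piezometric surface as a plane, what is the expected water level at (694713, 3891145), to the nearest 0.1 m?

Differences from 1: to 2 (Δx, Δy, Δh) = (-55, 195, -1.1); to 3 = (290, -210, +4.0).
Determinant of the coordinate differences = (-55)·(-210) − 290·195 = -45000.
∂h/∂x = [(-1.1)·(-210) − (+4.0)·195] / -45000 = +0.01220
∂h/∂y = [(-55)·(+4.0) − 290·(-1.1)] / -45000 = -0.002200
h(694713, 3891145) = 400.6 + (+0.01220)·(385) + (-0.002200)·(165) = 400.6 +4.697 -0.363 = 404.934 m.

404.9 m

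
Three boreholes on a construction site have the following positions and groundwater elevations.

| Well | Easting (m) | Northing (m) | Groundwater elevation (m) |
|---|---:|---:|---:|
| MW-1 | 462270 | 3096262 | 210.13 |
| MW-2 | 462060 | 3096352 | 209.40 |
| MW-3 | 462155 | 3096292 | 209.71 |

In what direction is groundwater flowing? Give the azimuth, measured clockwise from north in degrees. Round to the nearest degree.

255°

Three-point gradient (reference MW-1): Δ to MW-2 = (-210, 90, -0.73), Δ to MW-3 = (-115, 30, -0.42).
∂h/∂x = +0.003926, ∂h/∂y = +0.001049 (det = 4050).
Flow direction (−∇h) has components (-0.003926 E, -0.001049 N).
Azimuth = atan2(E, N) = atan2(-0.003926, -0.001049) = 255.0° ≈ 255°.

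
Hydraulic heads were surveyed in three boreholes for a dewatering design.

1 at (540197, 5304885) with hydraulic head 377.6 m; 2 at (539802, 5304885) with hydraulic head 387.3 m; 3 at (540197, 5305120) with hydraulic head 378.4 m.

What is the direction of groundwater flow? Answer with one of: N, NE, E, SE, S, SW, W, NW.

E

∂h/∂x = (387.3 − 377.6) / (539802 − 540197) = -0.02456
∂h/∂y = (378.4 − 377.6) / (5305120 − 5304885) = +0.003404
Flow = −∇h = (+0.02456 east, -0.003404 north), which points east.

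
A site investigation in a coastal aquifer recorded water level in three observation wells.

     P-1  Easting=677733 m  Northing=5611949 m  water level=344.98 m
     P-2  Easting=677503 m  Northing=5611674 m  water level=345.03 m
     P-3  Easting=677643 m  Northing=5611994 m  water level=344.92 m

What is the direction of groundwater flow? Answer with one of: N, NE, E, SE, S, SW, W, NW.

NW

With h = a·x + b·y + c and P-1 as origin, the differences give:
  (-230)·a + (-275)·b = +0.05
  (-90)·a + 45·b = -0.06
Eliminate b (×45 and ×(-275), subtract): -35100·a = -14.250 → a = ∂h/∂x = +0.0004060
Back-substitute: b = ∂h/∂y = -0.0005214.
Flow = −∇h = (-0.0004060 east, +0.0005214 north), which points northwest.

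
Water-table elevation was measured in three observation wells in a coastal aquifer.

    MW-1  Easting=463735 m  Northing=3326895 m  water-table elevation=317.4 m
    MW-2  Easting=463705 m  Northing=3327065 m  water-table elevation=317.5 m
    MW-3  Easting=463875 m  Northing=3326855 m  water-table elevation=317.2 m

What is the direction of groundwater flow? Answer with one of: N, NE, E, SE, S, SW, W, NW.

Three-point gradient (reference MW-1): Δ to MW-2 = (-30, 170, +0.1), Δ to MW-3 = (140, -40, -0.2).
∂h/∂x = -0.001327, ∂h/∂y = +0.0003540 (det = -22600).
Flow = −∇h = (+0.001327 east, -0.0003540 north), which points east.

E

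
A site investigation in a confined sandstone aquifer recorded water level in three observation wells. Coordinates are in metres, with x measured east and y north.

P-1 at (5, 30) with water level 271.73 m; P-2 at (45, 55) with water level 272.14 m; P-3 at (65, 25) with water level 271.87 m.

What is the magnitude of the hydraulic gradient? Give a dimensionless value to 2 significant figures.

With h = a·x + b·y + c and P-1 as origin, the differences give:
  40·a + 25·b = +0.41
  60·a + (-5)·b = +0.14
Eliminate b (×(-5) and ×25, subtract): -1700·a = -5.550 → a = ∂h/∂x = +0.003265
Back-substitute: b = ∂h/∂y = +0.01118.
|∇h| = √(0.003265² + 0.01118²) = 0.01165

0.012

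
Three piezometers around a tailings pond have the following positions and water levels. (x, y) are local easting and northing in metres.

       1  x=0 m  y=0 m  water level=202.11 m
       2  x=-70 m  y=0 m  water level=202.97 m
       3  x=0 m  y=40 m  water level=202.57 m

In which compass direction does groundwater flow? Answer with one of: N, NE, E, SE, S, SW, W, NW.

SE

∂h/∂x = (202.97 − 202.11) / (-70 − 0) = -0.01229
∂h/∂y = (202.57 − 202.11) / (40 − 0) = +0.01150
Flow = −∇h = (+0.01229 east, -0.01150 north), which points southeast.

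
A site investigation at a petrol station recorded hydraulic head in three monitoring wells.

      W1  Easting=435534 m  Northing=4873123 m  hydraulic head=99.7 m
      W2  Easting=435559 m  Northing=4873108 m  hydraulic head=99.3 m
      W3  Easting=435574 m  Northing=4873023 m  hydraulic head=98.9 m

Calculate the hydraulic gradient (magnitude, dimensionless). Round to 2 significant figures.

0.015

Differences from W1: to W2 (Δx, Δy, Δh) = (25, -15, -0.4); to W3 = (40, -100, -0.8).
Determinant of the coordinate differences = 25·(-100) − 40·(-15) = -1900.
∂h/∂x = [(-0.4)·(-100) − (-0.8)·(-15)] / -1900 = -0.01474
∂h/∂y = [25·(-0.8) − 40·(-0.4)] / -1900 = +0.002105
|∇h| = √(-0.01474² + 0.002105²) = 0.01489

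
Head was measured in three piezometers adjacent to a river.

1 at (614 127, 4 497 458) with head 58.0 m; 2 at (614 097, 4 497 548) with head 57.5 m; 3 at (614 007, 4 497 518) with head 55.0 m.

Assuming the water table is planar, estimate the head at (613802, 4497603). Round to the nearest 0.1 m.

49.8 m

Differences from 1: to 2 (Δx, Δy, Δh) = (-30, 90, -0.5); to 3 = (-120, 60, -3.0).
Solve a·Δx + b·Δy = Δh: det = (-30)·60 − (-120)·90 = 9000.
∂h/∂x = [(-0.5)·60 − (-3.0)·90] / 9000 = +0.02667
∂h/∂y = [(-30)·(-3.0) − (-120)·(-0.5)] / 9000 = +0.003333
h(613802, 4497603) = 58.0 + (+0.02667)·(-325) + (+0.003333)·(145) = 58.0 -8.667 +0.483 = 49.817 m.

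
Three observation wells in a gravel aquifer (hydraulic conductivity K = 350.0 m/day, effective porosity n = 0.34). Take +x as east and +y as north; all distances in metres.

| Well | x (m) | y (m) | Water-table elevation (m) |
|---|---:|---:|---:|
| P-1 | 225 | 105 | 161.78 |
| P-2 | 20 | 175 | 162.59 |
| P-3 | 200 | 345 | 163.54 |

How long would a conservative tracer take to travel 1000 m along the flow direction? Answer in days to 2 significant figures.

130 days

Three-point gradient (reference P-1): Δ to P-2 = (-205, 70, +0.81), Δ to P-3 = (-25, 240, +1.76).
∂h/∂x = -0.001501, ∂h/∂y = +0.007177 (det = -47450).
|∇h| = √(-0.001501² + 0.007177²) = 0.007332
Seepage velocity v = K·i/n = 350.0 × 0.007332 / 0.34 = 7.548 m/day.
t = 1000 / 7.548 = 132.5 days.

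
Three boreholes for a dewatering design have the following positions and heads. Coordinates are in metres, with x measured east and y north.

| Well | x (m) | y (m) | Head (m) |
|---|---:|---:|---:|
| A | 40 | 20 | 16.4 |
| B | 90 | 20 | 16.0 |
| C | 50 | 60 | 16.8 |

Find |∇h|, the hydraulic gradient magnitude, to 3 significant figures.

0.0144

With h = a·x + b·y + c and A as origin, the differences give:
  50·a + 0·b = -0.4
  10·a + 40·b = +0.4
Eliminate b (×40 and ×0, subtract): 2000·a = -16.00 → a = ∂h/∂x = -0.008000
Back-substitute: b = ∂h/∂y = +0.01200.
|∇h| = √(-0.008000² + 0.01200²) = 0.01442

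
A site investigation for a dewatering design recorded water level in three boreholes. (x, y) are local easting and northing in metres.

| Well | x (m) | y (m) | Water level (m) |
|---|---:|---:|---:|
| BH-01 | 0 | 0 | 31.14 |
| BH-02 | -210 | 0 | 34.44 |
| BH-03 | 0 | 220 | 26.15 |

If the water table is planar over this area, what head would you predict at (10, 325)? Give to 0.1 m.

∂h/∂x = (34.44 − 31.14) / (-210 − 0) = -0.01571
∂h/∂y = (26.15 − 31.14) / (220 − 0) = -0.02268
h(10, 325) = 31.14 + (-0.01571)·(10) + (-0.02268)·(325) = 31.14 -0.157 -7.372 = 23.611 m.

23.6 m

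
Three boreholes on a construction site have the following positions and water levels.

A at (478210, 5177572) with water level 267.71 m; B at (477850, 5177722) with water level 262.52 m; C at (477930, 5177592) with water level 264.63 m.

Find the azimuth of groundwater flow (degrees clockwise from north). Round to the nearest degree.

314°

With h = a·x + b·y + c and A as origin, the differences give:
  (-360)·a + 150·b = -5.19
  (-280)·a + 20·b = -3.08
Eliminate b (×20 and ×150, subtract): 34800·a = 358.200 → a = ∂h/∂x = +0.01029
Back-substitute: b = ∂h/∂y = -0.009897.
Flow direction (−∇h) has components (-0.01029 E, +0.009897 N).
Azimuth = atan2(E, N) = atan2(-0.01029, +0.009897) = 313.9° ≈ 314°.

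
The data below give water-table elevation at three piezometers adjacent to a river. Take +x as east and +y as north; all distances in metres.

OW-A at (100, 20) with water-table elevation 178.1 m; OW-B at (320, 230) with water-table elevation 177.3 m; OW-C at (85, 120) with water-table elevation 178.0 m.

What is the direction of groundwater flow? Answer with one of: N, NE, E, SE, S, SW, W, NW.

Taking OW-A as reference: OW-B−OW-A = (220, 210, -0.8); OW-C−OW-A = (-15, 100, -0.1).
Solve a·Δx + b·Δy = Δh: det = 220·100 − (-15)·210 = 25150.
∂h/∂x = [(-0.8)·100 − (-0.1)·210] / 25150 = -0.002346
∂h/∂y = [220·(-0.1) − (-15)·(-0.8)] / 25150 = -0.001352
Flow = −∇h = (+0.002346 east, +0.001352 north), which points northeast.

NE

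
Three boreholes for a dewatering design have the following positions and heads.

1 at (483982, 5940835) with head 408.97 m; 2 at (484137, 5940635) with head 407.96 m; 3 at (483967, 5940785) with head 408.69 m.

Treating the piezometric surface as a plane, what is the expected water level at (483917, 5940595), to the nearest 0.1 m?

Taking 1 as reference: 2−1 = (155, -200, -1.01); 3−1 = (-15, -50, -0.28).
Solve a·Δx + b·Δy = Δh: det = 155·(-50) − (-15)·(-200) = -10750.
∂h/∂x = [(-1.01)·(-50) − (-0.28)·(-200)] / -10750 = +0.0005116
∂h/∂y = [155·(-0.28) − (-15)·(-1.01)] / -10750 = +0.005447
h(483917, 5940595) = 408.97 + (+0.0005116)·(-65) + (+0.005447)·(-240) = 408.97 -0.033 -1.307 = 407.630 m.

407.6 m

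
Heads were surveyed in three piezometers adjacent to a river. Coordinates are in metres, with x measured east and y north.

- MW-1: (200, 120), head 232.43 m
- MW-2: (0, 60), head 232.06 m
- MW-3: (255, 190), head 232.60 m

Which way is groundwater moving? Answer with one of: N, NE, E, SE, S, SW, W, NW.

Differences from MW-1: to MW-2 (Δx, Δy, Δh) = (-200, -60, -0.37); to MW-3 = (55, 70, +0.17).
Determinant of the coordinate differences = (-200)·70 − 55·(-60) = -10700.
∂h/∂x = [(-0.37)·70 − (+0.17)·(-60)] / -10700 = +0.001467
∂h/∂y = [(-200)·(+0.17) − 55·(-0.37)] / -10700 = +0.001276
Flow = −∇h = (-0.001467 east, -0.001276 north), which points southwest.

SW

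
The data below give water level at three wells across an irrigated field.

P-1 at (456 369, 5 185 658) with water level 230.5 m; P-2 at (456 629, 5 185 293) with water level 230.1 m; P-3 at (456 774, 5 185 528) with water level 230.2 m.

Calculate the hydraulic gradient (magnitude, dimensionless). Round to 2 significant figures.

0.00089

With h = a·x + b·y + c and P-1 as origin, the differences give:
  260·a + (-365)·b = -0.4
  405·a + (-130)·b = -0.3
Eliminate b (×(-130) and ×(-365), subtract): 114025·a = -57.50 → a = ∂h/∂x = -0.0005043
Back-substitute: b = ∂h/∂y = +0.0007367.
|∇h| = √(-0.0005043² + 0.0007367²) = 0.0008928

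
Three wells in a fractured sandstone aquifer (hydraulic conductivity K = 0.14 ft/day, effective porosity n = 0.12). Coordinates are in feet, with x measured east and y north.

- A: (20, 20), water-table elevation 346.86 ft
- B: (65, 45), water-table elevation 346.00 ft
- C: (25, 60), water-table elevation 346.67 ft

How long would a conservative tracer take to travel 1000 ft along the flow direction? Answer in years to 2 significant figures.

Taking A as reference: B−A = (45, 25, -0.86); C−A = (5, 40, -0.19).
Determinant of the coordinate differences = 45·40 − 5·25 = 1675.
∂h/∂x = [(-0.86)·40 − (-0.19)·25] / 1675 = -0.01770
∂h/∂y = [45·(-0.19) − 5·(-0.86)] / 1675 = -0.002537
|∇h| = √(-0.01770² + -0.002537²) = 0.01788
Seepage velocity v = K·i/n = 0.14 × 0.01788 / 0.12 = 0.02086 ft/day.
t = 1000 / 0.02086 = 4.794e+04 days = 131 years.

130 years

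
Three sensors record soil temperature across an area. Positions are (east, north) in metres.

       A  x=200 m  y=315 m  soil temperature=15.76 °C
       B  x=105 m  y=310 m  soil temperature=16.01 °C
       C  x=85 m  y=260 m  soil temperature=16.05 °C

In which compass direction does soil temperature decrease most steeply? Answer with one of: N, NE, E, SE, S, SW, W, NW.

E

Taking A as reference: B−A = (-95, -5, +0.25); C−A = (-115, -55, +0.29).
Determinant of the coordinate differences = (-95)·(-55) − (-115)·(-5) = 4650.
∂T/∂x = [(+0.25)·(-55) − (+0.29)·(-5)] / 4650 = -0.002645
∂T/∂y = [(-95)·(+0.29) − (-115)·(+0.25)] / 4650 = +0.0002581
Steepest decrease is along −∇f = (+0.002645 E, -0.0002581 N) → east.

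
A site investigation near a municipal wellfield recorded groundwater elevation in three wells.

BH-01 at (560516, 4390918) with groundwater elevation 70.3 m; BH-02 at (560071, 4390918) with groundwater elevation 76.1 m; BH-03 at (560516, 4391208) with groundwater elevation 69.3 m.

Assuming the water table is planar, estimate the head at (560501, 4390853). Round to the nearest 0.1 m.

70.7 m

∂h/∂x = (76.1 − 70.3) / (560071 − 560516) = -0.01303
∂h/∂y = (69.3 − 70.3) / (4391208 − 4390918) = -0.003448
h(560501, 4390853) = 70.3 + (-0.01303)·(-15) + (-0.003448)·(-65) = 70.3 +0.196 +0.224 = 70.720 m.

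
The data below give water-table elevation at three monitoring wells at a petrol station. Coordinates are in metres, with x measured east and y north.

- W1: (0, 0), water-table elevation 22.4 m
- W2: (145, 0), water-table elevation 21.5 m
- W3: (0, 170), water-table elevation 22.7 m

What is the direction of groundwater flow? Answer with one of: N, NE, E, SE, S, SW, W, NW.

∂h/∂x = (21.5 − 22.4) / (145 − 0) = -0.006207
∂h/∂y = (22.7 − 22.4) / (170 − 0) = +0.001765
Flow = −∇h = (+0.006207 east, -0.001765 north), which points east.

E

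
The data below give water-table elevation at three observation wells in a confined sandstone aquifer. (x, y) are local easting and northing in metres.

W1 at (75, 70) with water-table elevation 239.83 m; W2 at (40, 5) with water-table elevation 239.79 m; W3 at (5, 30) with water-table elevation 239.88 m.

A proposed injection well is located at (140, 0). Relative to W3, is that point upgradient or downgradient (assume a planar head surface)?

Differences from W1: to W2 (Δx, Δy, Δh) = (-35, -65, -0.04); to W3 = (-70, -40, +0.05).
Determinant of the coordinate differences = (-35)·(-40) − (-70)·(-65) = -3150.
∂h/∂x = [(-0.04)·(-40) − (+0.05)·(-65)] / -3150 = -0.001540
∂h/∂y = [(-35)·(+0.05) − (-70)·(-0.04)] / -3150 = +0.001444
Head at (140, 0) = 239.83 + (-0.001540)·(65) + (+0.001444)·(-70) = 239.63 m.
That is lower than the 239.88 m at W3, so the point is downgradient.

downgradient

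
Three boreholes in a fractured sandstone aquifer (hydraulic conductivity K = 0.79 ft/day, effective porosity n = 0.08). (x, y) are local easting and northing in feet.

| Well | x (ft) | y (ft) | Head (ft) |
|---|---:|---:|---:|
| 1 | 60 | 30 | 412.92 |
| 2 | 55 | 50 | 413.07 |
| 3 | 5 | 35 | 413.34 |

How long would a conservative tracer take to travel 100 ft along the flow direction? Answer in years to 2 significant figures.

3.0 years

With h = a·x + b·y + c and 1 as origin, the differences give:
  (-5)·a + 20·b = +0.15
  (-55)·a + 5·b = +0.42
Eliminate b (×5 and ×20, subtract): 1075·a = -7.650 → a = ∂h/∂x = -0.007116
Back-substitute: b = ∂h/∂y = +0.005721.
|∇h| = √(-0.007116² + 0.005721²) = 0.009131
Seepage velocity v = K·i/n = 0.79 × 0.009131 / 0.08 = 0.09017 ft/day.
t = 100 / 0.09017 = 1109 days = 3.04 years.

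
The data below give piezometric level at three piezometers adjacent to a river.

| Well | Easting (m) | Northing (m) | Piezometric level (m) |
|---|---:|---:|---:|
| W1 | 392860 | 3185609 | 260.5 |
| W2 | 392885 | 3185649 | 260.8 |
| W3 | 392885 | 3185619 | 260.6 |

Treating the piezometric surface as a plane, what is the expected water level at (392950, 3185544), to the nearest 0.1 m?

With h = a·x + b·y + c and W1 as origin, the differences give:
  25·a + 40·b = +0.3
  25·a + 10·b = +0.1
Eliminate b (×10 and ×40, subtract): -750·a = -1.00 → a = ∂h/∂x = +0.001333
Back-substitute: b = ∂h/∂y = +0.006667.
h(392950, 3185544) = 260.5 + (+0.001333)·(90) + (+0.006667)·(-65) = 260.5 +0.120 -0.433 = 260.187 m.

260.2 m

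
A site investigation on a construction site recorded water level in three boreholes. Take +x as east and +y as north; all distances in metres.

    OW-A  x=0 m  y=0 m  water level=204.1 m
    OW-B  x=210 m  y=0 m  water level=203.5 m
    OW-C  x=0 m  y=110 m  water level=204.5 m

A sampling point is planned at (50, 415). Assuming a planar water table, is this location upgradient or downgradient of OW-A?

∂h/∂x = (203.5 − 204.1) / (210 − 0) = -0.002857
∂h/∂y = (204.5 − 204.1) / (110 − 0) = +0.003636
Head at (50, 415) = 204.1 + (-0.002857)·(50) + (+0.003636)·(415) = 205.47 m.
That is higher than the 204.1 m at OW-A, so the point is upgradient.

upgradient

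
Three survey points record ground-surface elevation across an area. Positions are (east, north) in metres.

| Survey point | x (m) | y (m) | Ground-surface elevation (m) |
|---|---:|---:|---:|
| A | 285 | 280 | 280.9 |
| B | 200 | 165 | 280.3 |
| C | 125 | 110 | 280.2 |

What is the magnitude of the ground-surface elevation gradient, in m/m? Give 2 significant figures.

0.011 m/m

Three-point gradient (reference A): Δ to B = (-85, -115, -0.6), Δ to C = (-160, -170, -0.7).
∂z/∂x = -0.005443, ∂z/∂y = +0.009241 (det = -3950).
|∇f| = √(-0.005443² + 0.009241²) = 0.01072 m/m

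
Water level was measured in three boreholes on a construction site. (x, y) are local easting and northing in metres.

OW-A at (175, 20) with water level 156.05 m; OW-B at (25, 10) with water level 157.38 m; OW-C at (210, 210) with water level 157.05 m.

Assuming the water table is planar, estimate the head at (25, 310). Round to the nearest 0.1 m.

Taking OW-A as reference: OW-B−OW-A = (-150, -10, +1.33); OW-C−OW-A = (35, 190, +1.00).
Determinant of the coordinate differences = (-150)·190 − 35·(-10) = -28150.
∂h/∂x = [(+1.33)·190 − (+1.00)·(-10)] / -28150 = -0.009332
∂h/∂y = [(-150)·(+1.00) − 35·(+1.33)] / -28150 = +0.006982
h(25, 310) = 156.05 + (-0.009332)·(-150) + (+0.006982)·(290) = 156.05 +1.400 +2.025 = 159.475 m.

159.5 m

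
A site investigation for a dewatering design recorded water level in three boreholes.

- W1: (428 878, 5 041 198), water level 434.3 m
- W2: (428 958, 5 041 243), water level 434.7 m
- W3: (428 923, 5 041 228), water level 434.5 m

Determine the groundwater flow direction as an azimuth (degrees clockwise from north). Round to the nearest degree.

Differences from W1: to W2 (Δx, Δy, Δh) = (80, 45, +0.4); to W3 = (45, 30, +0.2).
Solve a·Δx + b·Δy = Δh: det = 80·30 − 45·45 = 375.
∂h/∂x = [(+0.4)·30 − (+0.2)·45] / 375 = +0.008000
∂h/∂y = [80·(+0.2) − 45·(+0.4)] / 375 = -0.005333
Flow direction (−∇h) has components (-0.008000 E, +0.005333 N).
Azimuth = atan2(E, N) = atan2(-0.008000, +0.005333) = 303.7° ≈ 304°.

304°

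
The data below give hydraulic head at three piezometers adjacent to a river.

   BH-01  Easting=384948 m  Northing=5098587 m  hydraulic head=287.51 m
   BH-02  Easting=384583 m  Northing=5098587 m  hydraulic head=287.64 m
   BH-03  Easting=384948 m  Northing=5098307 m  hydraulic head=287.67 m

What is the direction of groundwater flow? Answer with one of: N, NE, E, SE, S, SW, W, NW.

NE

∂h/∂x = (287.64 − 287.51) / (384583 − 384948) = -0.0003562
∂h/∂y = (287.67 − 287.51) / (5098307 − 5098587) = -0.0005714
Flow = −∇h = (+0.0003562 east, +0.0005714 north), which points northeast.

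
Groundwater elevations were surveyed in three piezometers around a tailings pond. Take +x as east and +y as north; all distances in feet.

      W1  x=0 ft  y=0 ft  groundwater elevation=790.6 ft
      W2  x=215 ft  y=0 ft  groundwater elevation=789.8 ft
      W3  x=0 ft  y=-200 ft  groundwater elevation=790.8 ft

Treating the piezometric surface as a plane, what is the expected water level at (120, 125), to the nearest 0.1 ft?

∂h/∂x = (789.8 − 790.6) / (215 − 0) = -0.003721
∂h/∂y = (790.8 − 790.6) / (-200 − 0) = -0.0010000
h(120, 125) = 790.6 + (-0.003721)·(120) + (-0.0010000)·(125) = 790.6 -0.447 -0.125 = 790.028 ft.

790.0 ft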